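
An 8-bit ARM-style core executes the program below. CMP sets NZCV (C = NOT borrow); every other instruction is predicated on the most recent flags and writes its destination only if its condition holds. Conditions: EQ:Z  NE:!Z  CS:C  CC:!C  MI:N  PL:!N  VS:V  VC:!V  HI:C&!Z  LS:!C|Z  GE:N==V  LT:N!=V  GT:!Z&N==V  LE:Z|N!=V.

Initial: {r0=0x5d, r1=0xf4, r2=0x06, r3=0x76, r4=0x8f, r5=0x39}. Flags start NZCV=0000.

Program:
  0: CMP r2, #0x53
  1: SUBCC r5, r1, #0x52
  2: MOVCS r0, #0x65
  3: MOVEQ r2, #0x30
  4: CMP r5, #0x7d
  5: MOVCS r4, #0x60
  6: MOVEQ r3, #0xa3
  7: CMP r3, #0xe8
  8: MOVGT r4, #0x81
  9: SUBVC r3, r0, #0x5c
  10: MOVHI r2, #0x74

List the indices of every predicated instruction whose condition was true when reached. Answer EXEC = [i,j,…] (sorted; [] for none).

EXEC = [1,5,8]

0: ✓ CMP  NZCV=1000
1: ✓ SUBCC  r5←0xa2
2: · MOVCS
3: · MOVEQ
4: ✓ CMP  NZCV=0011
5: ✓ MOVCS  r4←0x60
6: · MOVEQ
7: ✓ CMP  NZCV=1001
8: ✓ MOVGT  r4←0x81
9: · SUBVC
10: · MOVHI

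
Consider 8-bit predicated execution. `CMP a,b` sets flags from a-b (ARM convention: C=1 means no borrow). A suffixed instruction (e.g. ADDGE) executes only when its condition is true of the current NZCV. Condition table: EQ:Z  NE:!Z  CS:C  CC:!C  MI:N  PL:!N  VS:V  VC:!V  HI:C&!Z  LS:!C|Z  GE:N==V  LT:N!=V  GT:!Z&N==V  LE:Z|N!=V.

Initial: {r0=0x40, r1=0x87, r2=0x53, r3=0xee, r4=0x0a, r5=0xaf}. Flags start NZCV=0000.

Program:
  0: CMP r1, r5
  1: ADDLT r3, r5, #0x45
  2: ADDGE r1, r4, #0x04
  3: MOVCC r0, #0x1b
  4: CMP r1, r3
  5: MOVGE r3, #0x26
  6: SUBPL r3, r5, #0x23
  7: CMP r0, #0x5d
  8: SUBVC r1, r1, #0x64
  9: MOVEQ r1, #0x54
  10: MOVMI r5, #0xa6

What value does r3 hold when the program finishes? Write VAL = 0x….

0: ✓ CMP  NZCV=1000
1: ✓ ADDLT  r3←0xf4
2: · ADDGE
3: ✓ MOVCC  r0←0x1b
4: ✓ CMP  NZCV=1000
5: · MOVGE
6: · SUBPL
7: ✓ CMP  NZCV=1000
8: ✓ SUBVC  r1←0x23
9: · MOVEQ
10: ✓ MOVMI  r5←0xa6

VAL = 0xf4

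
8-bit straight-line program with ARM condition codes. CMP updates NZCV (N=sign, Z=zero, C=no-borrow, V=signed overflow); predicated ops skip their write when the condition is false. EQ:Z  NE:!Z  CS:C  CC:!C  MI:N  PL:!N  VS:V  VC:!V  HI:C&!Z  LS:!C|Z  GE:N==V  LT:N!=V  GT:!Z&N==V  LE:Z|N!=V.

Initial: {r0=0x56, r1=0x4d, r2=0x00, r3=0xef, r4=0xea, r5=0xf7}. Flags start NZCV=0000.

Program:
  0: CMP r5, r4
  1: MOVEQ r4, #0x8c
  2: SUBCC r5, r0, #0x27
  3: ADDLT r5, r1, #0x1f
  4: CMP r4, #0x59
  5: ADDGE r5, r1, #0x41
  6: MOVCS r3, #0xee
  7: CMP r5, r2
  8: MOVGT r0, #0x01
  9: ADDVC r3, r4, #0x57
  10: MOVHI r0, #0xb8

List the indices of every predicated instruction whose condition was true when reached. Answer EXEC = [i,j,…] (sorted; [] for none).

0: ✓ CMP  NZCV=0010
1: · MOVEQ
2: · SUBCC
3: · ADDLT
4: ✓ CMP  NZCV=1010
5: · ADDGE
6: ✓ MOVCS  r3←0xee
7: ✓ CMP  NZCV=1010
8: · MOVGT
9: ✓ ADDVC  r3←0x41
10: ✓ MOVHI  r0←0xb8

EXEC = [6,9,10]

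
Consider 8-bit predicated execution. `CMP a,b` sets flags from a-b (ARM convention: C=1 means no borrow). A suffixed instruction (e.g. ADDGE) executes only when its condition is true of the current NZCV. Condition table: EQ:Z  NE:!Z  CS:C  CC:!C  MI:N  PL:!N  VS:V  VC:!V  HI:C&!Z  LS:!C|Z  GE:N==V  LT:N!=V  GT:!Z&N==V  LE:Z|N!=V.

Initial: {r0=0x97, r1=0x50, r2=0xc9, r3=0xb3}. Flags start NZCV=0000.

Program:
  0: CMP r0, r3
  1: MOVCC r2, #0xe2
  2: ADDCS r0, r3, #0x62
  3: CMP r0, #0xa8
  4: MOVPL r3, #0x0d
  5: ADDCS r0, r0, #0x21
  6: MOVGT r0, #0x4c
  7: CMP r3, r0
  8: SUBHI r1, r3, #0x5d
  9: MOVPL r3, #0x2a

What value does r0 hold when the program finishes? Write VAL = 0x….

[0] flags=1000 → (cmp)
[1] flags=1000 CC?T → r2=0xe2
[2] flags=1000 CS?F → skip
[3] flags=1000 → (cmp)
[4] flags=1000 PL?F → skip
[5] flags=1000 CS?F → skip
[6] flags=1000 GT?F → skip
[7] flags=0010 → (cmp)
[8] flags=0010 HI?T → r1=0x56
[9] flags=0010 PL?T → r3=0x2a

VAL = 0x97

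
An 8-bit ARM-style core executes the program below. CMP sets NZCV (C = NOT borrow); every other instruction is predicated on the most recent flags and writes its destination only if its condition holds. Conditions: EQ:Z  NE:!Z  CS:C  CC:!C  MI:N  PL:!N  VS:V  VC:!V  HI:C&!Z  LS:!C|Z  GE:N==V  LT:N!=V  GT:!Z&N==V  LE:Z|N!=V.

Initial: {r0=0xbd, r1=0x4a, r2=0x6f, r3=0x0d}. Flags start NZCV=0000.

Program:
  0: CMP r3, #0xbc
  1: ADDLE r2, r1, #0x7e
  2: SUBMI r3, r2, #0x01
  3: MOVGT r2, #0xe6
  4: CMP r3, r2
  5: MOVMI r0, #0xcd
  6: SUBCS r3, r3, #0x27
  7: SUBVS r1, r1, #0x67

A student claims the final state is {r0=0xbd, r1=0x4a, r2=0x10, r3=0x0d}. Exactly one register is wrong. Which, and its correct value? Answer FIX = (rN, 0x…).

FIX = (r2, 0xe6)

0: ✓ CMP  NZCV=0000
1: · ADDLE
2: · SUBMI
3: ✓ MOVGT  r2←0xe6
4: ✓ CMP  NZCV=0000
5: · MOVMI
6: · SUBCS
7: · SUBVS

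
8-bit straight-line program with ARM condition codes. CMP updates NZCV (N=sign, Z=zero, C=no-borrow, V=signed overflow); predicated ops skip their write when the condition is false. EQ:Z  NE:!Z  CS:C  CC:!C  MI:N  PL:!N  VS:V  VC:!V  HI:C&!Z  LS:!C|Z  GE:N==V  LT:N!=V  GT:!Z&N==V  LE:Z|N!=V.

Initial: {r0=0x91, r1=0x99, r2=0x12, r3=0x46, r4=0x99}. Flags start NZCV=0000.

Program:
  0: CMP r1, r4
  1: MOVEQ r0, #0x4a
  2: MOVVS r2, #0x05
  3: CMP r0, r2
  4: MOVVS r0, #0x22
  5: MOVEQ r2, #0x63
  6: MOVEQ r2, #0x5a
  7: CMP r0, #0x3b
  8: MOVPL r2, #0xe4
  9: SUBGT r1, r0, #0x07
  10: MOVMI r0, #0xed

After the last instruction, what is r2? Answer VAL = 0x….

VAL = 0xe4

0: ✓ CMP  NZCV=0110
1: ✓ MOVEQ  r0←0x4a
2: · MOVVS
3: ✓ CMP  NZCV=0010
4: · MOVVS
5: · MOVEQ
6: · MOVEQ
7: ✓ CMP  NZCV=0010
8: ✓ MOVPL  r2←0xe4
9: ✓ SUBGT  r1←0x43
10: · MOVMI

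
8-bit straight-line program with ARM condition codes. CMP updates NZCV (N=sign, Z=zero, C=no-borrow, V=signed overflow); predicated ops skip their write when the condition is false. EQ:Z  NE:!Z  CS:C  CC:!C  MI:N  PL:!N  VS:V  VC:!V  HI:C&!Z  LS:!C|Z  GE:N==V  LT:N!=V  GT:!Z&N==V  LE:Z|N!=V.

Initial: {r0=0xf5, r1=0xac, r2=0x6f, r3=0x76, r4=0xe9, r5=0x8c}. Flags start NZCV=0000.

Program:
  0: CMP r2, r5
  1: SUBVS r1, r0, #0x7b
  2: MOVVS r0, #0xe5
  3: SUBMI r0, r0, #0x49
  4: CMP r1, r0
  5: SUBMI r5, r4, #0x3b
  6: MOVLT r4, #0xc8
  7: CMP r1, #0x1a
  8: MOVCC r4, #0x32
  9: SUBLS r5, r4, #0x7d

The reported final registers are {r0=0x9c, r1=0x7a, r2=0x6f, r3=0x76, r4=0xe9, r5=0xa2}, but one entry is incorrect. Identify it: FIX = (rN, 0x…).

[0] flags=1001 → (cmp)
[1] flags=1001 VS?T → r1=0x7a
[2] flags=1001 VS?T → r0=0xe5
[3] flags=1001 MI?T → r0=0x9c
[4] flags=1001 → (cmp)
[5] flags=1001 MI?T → r5=0xae
[6] flags=1001 LT?F → skip
[7] flags=0010 → (cmp)
[8] flags=0010 CC?F → skip
[9] flags=0010 LS?F → skip

FIX = (r5, 0xae)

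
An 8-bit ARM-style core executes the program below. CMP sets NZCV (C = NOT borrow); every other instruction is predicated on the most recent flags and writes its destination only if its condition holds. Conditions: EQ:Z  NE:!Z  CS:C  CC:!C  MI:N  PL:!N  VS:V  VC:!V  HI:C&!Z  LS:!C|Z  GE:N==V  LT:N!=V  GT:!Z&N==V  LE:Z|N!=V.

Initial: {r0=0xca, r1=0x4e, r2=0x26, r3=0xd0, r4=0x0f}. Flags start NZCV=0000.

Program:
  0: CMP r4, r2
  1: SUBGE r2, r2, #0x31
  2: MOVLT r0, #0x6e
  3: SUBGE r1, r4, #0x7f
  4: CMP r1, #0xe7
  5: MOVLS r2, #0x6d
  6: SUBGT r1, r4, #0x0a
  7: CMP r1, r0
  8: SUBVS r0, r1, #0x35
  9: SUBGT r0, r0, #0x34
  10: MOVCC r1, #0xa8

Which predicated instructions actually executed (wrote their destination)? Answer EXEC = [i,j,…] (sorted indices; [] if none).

EXEC = [2,5,6,10]

0: ✓ CMP  NZCV=1000
1: · SUBGE
2: ✓ MOVLT  r0←0x6e
3: · SUBGE
4: ✓ CMP  NZCV=0000
5: ✓ MOVLS  r2←0x6d
6: ✓ SUBGT  r1←0x05
7: ✓ CMP  NZCV=1000
8: · SUBVS
9: · SUBGT
10: ✓ MOVCC  r1←0xa8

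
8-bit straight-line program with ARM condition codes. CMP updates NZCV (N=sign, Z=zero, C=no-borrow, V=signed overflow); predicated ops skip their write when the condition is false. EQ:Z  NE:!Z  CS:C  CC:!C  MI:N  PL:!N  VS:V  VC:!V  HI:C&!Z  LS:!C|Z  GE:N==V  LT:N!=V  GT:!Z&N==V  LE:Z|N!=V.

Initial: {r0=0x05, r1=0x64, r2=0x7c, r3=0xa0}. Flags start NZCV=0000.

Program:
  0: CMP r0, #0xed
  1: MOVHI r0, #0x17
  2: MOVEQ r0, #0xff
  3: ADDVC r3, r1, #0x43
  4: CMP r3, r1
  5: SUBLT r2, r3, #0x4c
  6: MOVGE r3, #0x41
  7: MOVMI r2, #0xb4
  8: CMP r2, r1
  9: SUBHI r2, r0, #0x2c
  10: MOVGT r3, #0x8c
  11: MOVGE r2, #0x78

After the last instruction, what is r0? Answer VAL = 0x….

[0] flags=0000 → (cmp)
[1] flags=0000 HI?F → skip
[2] flags=0000 EQ?F → skip
[3] flags=0000 VC?T → r3=0xa7
[4] flags=0011 → (cmp)
[5] flags=0011 LT?T → r2=0x5b
[6] flags=0011 GE?F → skip
[7] flags=0011 MI?F → skip
[8] flags=1000 → (cmp)
[9] flags=1000 HI?F → skip
[10] flags=1000 GT?F → skip
[11] flags=1000 GE?F → skip

VAL = 0x05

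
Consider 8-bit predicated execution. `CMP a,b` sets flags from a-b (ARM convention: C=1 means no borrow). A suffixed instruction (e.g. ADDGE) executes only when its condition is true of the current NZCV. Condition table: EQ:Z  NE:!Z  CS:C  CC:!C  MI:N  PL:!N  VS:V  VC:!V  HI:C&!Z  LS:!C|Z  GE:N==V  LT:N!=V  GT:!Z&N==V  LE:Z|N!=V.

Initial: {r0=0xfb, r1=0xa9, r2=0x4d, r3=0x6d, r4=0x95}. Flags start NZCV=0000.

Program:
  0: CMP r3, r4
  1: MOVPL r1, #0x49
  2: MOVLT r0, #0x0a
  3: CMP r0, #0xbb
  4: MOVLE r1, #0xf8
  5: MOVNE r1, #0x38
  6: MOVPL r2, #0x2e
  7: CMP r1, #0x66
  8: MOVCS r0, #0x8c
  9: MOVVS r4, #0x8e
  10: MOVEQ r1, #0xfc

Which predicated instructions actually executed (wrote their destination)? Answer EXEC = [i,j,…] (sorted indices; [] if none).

0: ✓ CMP  NZCV=1001
1: · MOVPL
2: · MOVLT
3: ✓ CMP  NZCV=0010
4: · MOVLE
5: ✓ MOVNE  r1←0x38
6: ✓ MOVPL  r2←0x2e
7: ✓ CMP  NZCV=1000
8: · MOVCS
9: · MOVVS
10: · MOVEQ

EXEC = [5,6]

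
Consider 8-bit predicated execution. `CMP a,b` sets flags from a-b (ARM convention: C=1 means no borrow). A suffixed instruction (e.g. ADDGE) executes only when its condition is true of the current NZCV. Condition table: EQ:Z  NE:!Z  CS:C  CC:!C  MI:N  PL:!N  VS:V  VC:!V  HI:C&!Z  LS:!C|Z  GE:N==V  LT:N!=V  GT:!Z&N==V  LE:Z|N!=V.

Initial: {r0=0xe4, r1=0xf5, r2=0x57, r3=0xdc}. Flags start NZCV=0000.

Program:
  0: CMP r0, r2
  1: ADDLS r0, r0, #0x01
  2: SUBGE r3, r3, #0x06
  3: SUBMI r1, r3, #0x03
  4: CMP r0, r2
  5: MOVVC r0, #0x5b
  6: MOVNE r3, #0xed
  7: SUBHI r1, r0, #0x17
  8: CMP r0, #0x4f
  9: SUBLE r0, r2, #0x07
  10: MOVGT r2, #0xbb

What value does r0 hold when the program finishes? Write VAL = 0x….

0: ✓ CMP  NZCV=1010
1: · ADDLS
2: · SUBGE
3: ✓ SUBMI  r1←0xd9
4: ✓ CMP  NZCV=1010
5: ✓ MOVVC  r0←0x5b
6: ✓ MOVNE  r3←0xed
7: ✓ SUBHI  r1←0x44
8: ✓ CMP  NZCV=0010
9: · SUBLE
10: ✓ MOVGT  r2←0xbb

VAL = 0x5b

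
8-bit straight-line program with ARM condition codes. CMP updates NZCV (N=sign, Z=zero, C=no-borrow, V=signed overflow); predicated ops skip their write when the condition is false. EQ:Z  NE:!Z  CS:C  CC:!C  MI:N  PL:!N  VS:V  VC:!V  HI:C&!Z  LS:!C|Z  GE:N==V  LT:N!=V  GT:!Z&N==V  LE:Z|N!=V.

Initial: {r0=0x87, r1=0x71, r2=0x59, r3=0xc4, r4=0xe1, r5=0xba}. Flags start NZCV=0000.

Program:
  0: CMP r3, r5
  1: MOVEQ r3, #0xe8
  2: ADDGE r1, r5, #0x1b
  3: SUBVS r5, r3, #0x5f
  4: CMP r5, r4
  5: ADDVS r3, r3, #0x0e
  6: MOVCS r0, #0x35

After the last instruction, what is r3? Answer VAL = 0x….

VAL = 0xc4

0: ✓ CMP  NZCV=0010
1: · MOVEQ
2: ✓ ADDGE  r1←0xd5
3: · SUBVS
4: ✓ CMP  NZCV=1000
5: · ADDVS
6: · MOVCS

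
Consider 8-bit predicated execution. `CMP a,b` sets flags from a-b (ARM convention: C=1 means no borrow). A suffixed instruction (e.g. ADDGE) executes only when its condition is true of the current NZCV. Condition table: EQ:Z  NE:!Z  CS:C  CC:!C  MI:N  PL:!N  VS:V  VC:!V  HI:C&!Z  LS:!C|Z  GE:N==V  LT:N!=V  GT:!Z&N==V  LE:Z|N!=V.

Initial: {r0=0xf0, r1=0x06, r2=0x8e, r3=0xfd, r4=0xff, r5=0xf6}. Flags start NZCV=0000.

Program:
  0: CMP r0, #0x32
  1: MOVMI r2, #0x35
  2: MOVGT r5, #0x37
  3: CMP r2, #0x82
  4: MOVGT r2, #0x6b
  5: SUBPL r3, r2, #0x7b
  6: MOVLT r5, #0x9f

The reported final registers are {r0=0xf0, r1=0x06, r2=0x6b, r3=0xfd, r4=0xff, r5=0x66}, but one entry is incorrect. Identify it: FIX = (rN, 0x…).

FIX = (r5, 0xf6)

[0] flags=1010 → (cmp)
[1] flags=1010 MI?T → r2=0x35
[2] flags=1010 GT?F → skip
[3] flags=1001 → (cmp)
[4] flags=1001 GT?T → r2=0x6b
[5] flags=1001 PL?F → skip
[6] flags=1001 LT?F → skip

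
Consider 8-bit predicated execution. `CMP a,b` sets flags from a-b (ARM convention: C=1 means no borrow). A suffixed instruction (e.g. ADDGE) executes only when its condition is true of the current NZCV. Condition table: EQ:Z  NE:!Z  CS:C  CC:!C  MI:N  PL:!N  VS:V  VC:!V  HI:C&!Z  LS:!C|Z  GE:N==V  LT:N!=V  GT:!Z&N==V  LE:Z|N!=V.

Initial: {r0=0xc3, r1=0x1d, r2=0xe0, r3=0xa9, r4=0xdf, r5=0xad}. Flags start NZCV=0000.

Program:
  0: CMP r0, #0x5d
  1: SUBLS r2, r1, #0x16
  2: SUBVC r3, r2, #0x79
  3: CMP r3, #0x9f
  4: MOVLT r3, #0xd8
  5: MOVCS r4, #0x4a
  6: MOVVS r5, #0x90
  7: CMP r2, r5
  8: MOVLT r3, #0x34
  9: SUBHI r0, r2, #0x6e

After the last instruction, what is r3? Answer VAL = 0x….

[0] flags=0011 → (cmp)
[1] flags=0011 LS?F → skip
[2] flags=0011 VC?F → skip
[3] flags=0010 → (cmp)
[4] flags=0010 LT?F → skip
[5] flags=0010 CS?T → r4=0x4a
[6] flags=0010 VS?F → skip
[7] flags=0010 → (cmp)
[8] flags=0010 LT?F → skip
[9] flags=0010 HI?T → r0=0x72

VAL = 0xa9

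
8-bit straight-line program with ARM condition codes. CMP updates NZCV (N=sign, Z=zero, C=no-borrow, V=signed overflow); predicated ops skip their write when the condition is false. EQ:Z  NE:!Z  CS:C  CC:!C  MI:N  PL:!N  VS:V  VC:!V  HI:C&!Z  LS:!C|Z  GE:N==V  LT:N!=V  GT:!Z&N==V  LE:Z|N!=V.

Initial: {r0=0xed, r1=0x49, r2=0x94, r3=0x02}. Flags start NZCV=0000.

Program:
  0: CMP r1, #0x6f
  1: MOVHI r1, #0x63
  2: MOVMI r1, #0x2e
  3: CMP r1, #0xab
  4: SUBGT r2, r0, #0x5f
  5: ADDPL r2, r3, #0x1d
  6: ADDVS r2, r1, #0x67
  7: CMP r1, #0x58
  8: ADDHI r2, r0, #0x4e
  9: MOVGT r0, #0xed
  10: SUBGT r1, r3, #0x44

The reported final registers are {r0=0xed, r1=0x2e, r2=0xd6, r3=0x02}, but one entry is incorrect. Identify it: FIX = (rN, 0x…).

FIX = (r2, 0x95)

[0] flags=1000 → (cmp)
[1] flags=1000 HI?F → skip
[2] flags=1000 MI?T → r1=0x2e
[3] flags=1001 → (cmp)
[4] flags=1001 GT?T → r2=0x8e
[5] flags=1001 PL?F → skip
[6] flags=1001 VS?T → r2=0x95
[7] flags=1000 → (cmp)
[8] flags=1000 HI?F → skip
[9] flags=1000 GT?F → skip
[10] flags=1000 GT?F → skip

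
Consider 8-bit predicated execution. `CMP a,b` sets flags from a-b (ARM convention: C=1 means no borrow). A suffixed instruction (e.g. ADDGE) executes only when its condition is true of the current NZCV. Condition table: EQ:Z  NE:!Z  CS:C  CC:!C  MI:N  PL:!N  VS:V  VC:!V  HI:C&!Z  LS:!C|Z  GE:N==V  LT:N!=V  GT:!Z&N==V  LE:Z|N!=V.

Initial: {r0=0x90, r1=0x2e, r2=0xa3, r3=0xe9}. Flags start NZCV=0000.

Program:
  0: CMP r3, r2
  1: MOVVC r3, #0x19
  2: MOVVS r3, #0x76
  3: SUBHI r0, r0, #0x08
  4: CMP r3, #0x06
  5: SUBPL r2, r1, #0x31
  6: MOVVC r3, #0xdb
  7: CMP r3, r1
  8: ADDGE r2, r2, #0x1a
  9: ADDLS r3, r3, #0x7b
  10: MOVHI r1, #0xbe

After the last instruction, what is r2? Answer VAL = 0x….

[0] flags=0010 → (cmp)
[1] flags=0010 VC?T → r3=0x19
[2] flags=0010 VS?F → skip
[3] flags=0010 HI?T → r0=0x88
[4] flags=0010 → (cmp)
[5] flags=0010 PL?T → r2=0xfd
[6] flags=0010 VC?T → r3=0xdb
[7] flags=1010 → (cmp)
[8] flags=1010 GE?F → skip
[9] flags=1010 LS?F → skip
[10] flags=1010 HI?T → r1=0xbe

VAL = 0xfd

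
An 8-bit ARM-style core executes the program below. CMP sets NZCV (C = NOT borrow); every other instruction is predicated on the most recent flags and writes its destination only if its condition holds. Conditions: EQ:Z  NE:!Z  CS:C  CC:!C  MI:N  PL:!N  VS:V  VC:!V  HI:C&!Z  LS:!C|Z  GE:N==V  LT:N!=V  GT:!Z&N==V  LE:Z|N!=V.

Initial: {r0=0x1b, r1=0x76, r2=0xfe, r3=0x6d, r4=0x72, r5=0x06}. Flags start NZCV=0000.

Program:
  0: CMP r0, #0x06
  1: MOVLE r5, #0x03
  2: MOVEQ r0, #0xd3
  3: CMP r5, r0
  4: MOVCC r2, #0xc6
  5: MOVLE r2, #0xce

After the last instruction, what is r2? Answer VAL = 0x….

VAL = 0xce

[0] flags=0010 → (cmp)
[1] flags=0010 LE?F → skip
[2] flags=0010 EQ?F → skip
[3] flags=1000 → (cmp)
[4] flags=1000 CC?T → r2=0xc6
[5] flags=1000 LE?T → r2=0xce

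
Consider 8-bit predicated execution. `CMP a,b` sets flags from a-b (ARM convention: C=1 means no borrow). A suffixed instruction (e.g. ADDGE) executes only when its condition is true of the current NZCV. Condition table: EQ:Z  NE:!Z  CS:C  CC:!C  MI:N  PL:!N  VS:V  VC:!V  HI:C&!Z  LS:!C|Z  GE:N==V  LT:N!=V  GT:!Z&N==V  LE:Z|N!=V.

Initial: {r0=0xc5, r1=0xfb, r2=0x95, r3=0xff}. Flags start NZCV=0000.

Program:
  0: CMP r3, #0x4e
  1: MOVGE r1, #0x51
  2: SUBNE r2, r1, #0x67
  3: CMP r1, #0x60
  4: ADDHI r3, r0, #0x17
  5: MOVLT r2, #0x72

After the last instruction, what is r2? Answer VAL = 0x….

0: ✓ CMP  NZCV=1010
1: · MOVGE
2: ✓ SUBNE  r2←0x94
3: ✓ CMP  NZCV=1010
4: ✓ ADDHI  r3←0xdc
5: ✓ MOVLT  r2←0x72

VAL = 0x72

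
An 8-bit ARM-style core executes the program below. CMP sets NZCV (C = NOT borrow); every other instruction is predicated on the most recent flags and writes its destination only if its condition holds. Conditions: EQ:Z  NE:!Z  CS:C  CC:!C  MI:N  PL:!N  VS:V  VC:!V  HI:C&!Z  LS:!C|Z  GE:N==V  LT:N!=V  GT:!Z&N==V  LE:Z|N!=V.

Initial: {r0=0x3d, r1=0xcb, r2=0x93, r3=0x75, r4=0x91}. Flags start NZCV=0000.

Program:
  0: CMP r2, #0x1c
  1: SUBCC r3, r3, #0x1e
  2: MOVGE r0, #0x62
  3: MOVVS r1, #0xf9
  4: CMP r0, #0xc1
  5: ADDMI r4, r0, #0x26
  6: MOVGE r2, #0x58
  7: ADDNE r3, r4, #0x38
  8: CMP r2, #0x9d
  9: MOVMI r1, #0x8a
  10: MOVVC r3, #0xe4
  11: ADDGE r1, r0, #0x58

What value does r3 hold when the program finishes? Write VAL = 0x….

VAL = 0xc9

0: ✓ CMP  NZCV=0011
1: · SUBCC
2: · MOVGE
3: ✓ MOVVS  r1←0xf9
4: ✓ CMP  NZCV=0000
5: · ADDMI
6: ✓ MOVGE  r2←0x58
7: ✓ ADDNE  r3←0xc9
8: ✓ CMP  NZCV=1001
9: ✓ MOVMI  r1←0x8a
10: · MOVVC
11: ✓ ADDGE  r1←0x95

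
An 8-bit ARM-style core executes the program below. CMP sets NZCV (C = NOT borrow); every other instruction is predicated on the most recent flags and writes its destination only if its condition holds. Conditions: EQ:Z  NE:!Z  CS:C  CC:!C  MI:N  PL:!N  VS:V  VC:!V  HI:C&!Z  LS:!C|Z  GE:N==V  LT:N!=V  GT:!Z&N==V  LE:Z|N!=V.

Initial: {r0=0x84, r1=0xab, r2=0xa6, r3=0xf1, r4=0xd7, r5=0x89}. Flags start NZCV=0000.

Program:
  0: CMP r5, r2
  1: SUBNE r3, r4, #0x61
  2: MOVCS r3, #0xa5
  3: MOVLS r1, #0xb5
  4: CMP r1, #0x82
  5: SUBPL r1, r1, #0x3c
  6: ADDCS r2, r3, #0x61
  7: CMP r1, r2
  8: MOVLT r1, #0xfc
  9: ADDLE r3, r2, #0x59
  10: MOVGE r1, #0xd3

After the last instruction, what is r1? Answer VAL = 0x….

VAL = 0xd3

0: ✓ CMP  NZCV=1000
1: ✓ SUBNE  r3←0x76
2: · MOVCS
3: ✓ MOVLS  r1←0xb5
4: ✓ CMP  NZCV=0010
5: ✓ SUBPL  r1←0x79
6: ✓ ADDCS  r2←0xd7
7: ✓ CMP  NZCV=1001
8: · MOVLT
9: · ADDLE
10: ✓ MOVGE  r1←0xd3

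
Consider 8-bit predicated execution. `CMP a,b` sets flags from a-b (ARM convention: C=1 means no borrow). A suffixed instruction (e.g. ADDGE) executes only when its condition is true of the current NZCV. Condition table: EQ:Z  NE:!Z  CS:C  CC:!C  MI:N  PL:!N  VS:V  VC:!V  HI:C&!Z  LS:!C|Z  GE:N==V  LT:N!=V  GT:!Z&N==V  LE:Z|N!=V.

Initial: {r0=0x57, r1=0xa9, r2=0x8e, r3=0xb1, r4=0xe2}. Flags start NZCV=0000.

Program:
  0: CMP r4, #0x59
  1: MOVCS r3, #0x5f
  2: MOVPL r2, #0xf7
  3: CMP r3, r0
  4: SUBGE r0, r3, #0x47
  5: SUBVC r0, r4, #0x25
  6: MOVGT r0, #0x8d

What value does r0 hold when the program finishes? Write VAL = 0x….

VAL = 0x8d

[0] flags=1010 → (cmp)
[1] flags=1010 CS?T → r3=0x5f
[2] flags=1010 PL?F → skip
[3] flags=0010 → (cmp)
[4] flags=0010 GE?T → r0=0x18
[5] flags=0010 VC?T → r0=0xbd
[6] flags=0010 GT?T → r0=0x8d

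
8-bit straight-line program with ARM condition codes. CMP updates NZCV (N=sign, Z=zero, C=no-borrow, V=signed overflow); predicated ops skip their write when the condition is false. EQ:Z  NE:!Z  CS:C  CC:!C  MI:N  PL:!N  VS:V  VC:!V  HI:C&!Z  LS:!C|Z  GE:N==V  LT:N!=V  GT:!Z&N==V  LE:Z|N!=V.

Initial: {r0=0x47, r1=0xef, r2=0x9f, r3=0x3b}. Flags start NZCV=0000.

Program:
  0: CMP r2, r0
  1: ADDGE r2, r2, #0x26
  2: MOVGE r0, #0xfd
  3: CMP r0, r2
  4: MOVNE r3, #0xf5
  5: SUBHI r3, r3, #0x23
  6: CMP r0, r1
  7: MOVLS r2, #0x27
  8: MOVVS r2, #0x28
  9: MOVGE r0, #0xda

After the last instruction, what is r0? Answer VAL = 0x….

VAL = 0xda

[0] flags=0011 → (cmp)
[1] flags=0011 GE?F → skip
[2] flags=0011 GE?F → skip
[3] flags=1001 → (cmp)
[4] flags=1001 NE?T → r3=0xf5
[5] flags=1001 HI?F → skip
[6] flags=0000 → (cmp)
[7] flags=0000 LS?T → r2=0x27
[8] flags=0000 VS?F → skip
[9] flags=0000 GE?T → r0=0xda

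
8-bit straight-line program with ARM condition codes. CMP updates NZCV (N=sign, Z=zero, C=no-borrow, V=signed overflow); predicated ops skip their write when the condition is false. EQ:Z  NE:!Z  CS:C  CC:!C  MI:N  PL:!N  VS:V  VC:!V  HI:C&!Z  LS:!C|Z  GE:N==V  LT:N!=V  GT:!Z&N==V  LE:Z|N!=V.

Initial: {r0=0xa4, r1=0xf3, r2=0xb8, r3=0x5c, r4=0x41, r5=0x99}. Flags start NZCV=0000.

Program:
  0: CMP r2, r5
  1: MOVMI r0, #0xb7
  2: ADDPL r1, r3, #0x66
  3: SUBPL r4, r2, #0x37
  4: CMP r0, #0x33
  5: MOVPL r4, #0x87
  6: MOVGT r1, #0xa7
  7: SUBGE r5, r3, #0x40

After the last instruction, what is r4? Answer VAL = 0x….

VAL = 0x87

[0] flags=0010 → (cmp)
[1] flags=0010 MI?F → skip
[2] flags=0010 PL?T → r1=0xc2
[3] flags=0010 PL?T → r4=0x81
[4] flags=0011 → (cmp)
[5] flags=0011 PL?T → r4=0x87
[6] flags=0011 GT?F → skip
[7] flags=0011 GE?F → skip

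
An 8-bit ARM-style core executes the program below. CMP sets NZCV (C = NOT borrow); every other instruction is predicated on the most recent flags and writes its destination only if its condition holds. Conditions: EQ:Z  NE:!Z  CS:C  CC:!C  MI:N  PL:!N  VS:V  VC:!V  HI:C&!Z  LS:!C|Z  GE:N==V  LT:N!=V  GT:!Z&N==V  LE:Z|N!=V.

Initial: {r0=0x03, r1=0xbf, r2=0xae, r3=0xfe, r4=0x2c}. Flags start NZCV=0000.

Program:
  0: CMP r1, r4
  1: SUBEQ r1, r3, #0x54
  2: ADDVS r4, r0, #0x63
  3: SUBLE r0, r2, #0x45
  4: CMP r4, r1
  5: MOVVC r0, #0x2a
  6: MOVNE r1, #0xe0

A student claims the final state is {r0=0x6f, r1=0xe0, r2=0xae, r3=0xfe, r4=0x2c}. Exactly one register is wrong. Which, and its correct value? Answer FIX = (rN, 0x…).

0: ✓ CMP  NZCV=1010
1: · SUBEQ
2: · ADDVS
3: ✓ SUBLE  r0←0x69
4: ✓ CMP  NZCV=0000
5: ✓ MOVVC  r0←0x2a
6: ✓ MOVNE  r1←0xe0

FIX = (r0, 0x2a)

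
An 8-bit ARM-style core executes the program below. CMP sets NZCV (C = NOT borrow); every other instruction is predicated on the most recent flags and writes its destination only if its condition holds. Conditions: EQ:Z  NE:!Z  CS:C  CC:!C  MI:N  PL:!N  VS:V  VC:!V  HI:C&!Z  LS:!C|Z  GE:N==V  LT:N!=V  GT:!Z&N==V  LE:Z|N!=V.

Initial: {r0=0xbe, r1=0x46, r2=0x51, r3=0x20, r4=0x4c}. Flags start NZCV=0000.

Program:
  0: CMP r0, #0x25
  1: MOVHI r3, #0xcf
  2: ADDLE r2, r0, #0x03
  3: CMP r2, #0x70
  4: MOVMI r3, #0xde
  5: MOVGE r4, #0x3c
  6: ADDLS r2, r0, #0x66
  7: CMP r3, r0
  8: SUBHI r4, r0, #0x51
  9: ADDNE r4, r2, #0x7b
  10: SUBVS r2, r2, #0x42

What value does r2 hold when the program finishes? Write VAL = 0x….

VAL = 0xc1

[0] flags=1010 → (cmp)
[1] flags=1010 HI?T → r3=0xcf
[2] flags=1010 LE?T → r2=0xc1
[3] flags=0011 → (cmp)
[4] flags=0011 MI?F → skip
[5] flags=0011 GE?F → skip
[6] flags=0011 LS?F → skip
[7] flags=0010 → (cmp)
[8] flags=0010 HI?T → r4=0x6d
[9] flags=0010 NE?T → r4=0x3c
[10] flags=0010 VS?F → skip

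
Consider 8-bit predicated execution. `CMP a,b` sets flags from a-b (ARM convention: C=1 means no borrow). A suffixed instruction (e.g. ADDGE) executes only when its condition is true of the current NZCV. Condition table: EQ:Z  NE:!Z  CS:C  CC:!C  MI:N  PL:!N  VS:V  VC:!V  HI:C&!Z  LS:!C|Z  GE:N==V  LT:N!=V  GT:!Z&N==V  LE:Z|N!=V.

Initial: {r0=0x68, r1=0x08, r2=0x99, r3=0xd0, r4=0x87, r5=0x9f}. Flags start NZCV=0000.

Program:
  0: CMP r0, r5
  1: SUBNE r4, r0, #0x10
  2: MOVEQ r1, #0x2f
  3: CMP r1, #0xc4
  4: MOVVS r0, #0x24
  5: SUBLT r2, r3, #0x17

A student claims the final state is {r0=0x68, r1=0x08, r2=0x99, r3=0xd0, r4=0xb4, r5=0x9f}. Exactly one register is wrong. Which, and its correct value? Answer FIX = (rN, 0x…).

[0] flags=1001 → (cmp)
[1] flags=1001 NE?T → r4=0x58
[2] flags=1001 EQ?F → skip
[3] flags=0000 → (cmp)
[4] flags=0000 VS?F → skip
[5] flags=0000 LT?F → skip

FIX = (r4, 0x58)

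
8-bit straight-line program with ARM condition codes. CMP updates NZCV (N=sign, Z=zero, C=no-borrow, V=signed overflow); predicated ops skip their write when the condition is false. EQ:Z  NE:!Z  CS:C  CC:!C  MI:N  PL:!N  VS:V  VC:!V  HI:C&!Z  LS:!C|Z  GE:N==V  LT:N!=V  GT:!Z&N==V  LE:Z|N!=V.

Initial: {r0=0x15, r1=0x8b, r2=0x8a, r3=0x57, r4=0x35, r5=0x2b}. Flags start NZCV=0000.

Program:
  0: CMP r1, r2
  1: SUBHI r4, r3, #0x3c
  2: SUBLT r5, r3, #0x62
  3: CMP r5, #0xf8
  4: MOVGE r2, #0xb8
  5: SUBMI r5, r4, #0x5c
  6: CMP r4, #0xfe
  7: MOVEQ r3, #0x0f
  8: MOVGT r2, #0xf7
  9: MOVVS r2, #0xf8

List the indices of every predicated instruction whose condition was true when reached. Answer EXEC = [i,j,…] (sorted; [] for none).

0: ✓ CMP  NZCV=0010
1: ✓ SUBHI  r4←0x1b
2: · SUBLT
3: ✓ CMP  NZCV=0000
4: ✓ MOVGE  r2←0xb8
5: · SUBMI
6: ✓ CMP  NZCV=0000
7: · MOVEQ
8: ✓ MOVGT  r2←0xf7
9: · MOVVS

EXEC = [1,4,8]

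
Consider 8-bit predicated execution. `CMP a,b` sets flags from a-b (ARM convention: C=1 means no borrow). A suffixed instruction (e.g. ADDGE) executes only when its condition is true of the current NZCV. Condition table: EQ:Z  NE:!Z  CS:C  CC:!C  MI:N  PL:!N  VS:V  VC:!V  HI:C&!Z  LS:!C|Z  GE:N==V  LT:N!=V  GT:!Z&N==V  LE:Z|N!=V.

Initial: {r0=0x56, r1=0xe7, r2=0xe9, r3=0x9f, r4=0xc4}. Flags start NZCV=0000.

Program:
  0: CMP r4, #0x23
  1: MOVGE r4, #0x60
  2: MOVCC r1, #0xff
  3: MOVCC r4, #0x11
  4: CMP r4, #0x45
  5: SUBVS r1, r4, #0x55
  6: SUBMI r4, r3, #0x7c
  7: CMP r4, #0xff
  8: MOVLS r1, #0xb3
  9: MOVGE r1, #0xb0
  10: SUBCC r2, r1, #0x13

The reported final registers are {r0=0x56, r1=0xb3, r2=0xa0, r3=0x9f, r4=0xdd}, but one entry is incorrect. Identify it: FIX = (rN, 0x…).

0: ✓ CMP  NZCV=1010
1: · MOVGE
2: · MOVCC
3: · MOVCC
4: ✓ CMP  NZCV=0011
5: ✓ SUBVS  r1←0x6f
6: · SUBMI
7: ✓ CMP  NZCV=1000
8: ✓ MOVLS  r1←0xb3
9: · MOVGE
10: ✓ SUBCC  r2←0xa0

FIX = (r4, 0xc4)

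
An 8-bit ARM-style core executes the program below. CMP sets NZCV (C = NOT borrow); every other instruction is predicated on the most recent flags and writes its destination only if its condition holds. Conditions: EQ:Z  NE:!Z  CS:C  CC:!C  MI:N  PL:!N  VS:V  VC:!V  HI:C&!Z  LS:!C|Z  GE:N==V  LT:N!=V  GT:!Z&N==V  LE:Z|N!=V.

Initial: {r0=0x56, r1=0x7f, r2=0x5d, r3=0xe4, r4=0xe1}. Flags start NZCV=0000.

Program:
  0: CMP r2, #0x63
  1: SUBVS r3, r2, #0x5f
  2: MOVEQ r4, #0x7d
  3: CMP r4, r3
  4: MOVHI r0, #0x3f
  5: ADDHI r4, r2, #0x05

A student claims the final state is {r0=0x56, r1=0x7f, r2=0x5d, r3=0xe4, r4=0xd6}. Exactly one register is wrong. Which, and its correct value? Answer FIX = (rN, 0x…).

FIX = (r4, 0xe1)

0: ✓ CMP  NZCV=1000
1: · SUBVS
2: · MOVEQ
3: ✓ CMP  NZCV=1000
4: · MOVHI
5: · ADDHI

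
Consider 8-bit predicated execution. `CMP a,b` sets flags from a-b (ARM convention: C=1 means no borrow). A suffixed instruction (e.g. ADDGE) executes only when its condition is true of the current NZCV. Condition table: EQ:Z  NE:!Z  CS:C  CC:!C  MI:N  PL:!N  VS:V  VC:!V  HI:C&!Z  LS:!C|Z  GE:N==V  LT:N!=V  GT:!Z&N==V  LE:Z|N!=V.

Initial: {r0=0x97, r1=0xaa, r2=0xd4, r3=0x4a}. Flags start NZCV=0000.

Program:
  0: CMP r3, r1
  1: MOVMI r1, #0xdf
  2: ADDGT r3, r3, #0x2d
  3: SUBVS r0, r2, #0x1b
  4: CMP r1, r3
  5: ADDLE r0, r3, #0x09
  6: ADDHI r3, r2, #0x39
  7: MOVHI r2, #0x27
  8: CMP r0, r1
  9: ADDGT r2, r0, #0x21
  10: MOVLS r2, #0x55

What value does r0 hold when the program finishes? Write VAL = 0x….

0: ✓ CMP  NZCV=1001
1: ✓ MOVMI  r1←0xdf
2: ✓ ADDGT  r3←0x77
3: ✓ SUBVS  r0←0xb9
4: ✓ CMP  NZCV=0011
5: ✓ ADDLE  r0←0x80
6: ✓ ADDHI  r3←0x0d
7: ✓ MOVHI  r2←0x27
8: ✓ CMP  NZCV=1000
9: · ADDGT
10: ✓ MOVLS  r2←0x55

VAL = 0x80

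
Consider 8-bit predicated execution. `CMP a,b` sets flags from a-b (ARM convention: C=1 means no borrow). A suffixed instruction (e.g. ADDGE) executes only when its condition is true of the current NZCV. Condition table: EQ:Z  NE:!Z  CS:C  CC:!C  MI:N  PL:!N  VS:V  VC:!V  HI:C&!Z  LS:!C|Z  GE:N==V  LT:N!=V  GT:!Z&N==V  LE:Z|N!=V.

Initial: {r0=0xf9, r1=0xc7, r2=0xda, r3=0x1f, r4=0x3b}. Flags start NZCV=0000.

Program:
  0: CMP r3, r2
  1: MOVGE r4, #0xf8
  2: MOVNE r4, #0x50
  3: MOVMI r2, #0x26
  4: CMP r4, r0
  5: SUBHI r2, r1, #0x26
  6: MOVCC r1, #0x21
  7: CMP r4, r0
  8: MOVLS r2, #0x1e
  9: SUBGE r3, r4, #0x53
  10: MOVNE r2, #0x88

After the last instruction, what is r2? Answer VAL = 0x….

VAL = 0x88

[0] flags=0000 → (cmp)
[1] flags=0000 GE?T → r4=0xf8
[2] flags=0000 NE?T → r4=0x50
[3] flags=0000 MI?F → skip
[4] flags=0000 → (cmp)
[5] flags=0000 HI?F → skip
[6] flags=0000 CC?T → r1=0x21
[7] flags=0000 → (cmp)
[8] flags=0000 LS?T → r2=0x1e
[9] flags=0000 GE?T → r3=0xfd
[10] flags=0000 NE?T → r2=0x88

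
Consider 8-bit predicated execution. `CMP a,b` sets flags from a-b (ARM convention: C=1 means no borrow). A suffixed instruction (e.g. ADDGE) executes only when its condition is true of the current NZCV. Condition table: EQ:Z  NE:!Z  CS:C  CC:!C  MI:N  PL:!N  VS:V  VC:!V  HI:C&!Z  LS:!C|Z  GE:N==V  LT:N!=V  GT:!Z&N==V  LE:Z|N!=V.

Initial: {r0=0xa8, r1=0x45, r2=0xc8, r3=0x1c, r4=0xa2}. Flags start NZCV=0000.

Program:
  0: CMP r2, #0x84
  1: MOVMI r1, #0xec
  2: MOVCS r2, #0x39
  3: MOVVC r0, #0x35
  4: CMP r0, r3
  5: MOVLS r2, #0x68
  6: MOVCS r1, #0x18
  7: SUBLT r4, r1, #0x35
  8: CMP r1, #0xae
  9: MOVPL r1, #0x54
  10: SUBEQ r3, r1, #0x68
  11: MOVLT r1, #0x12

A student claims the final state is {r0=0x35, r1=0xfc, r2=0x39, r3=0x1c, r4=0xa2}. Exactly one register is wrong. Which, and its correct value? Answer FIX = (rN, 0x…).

FIX = (r1, 0x54)

[0] flags=0010 → (cmp)
[1] flags=0010 MI?F → skip
[2] flags=0010 CS?T → r2=0x39
[3] flags=0010 VC?T → r0=0x35
[4] flags=0010 → (cmp)
[5] flags=0010 LS?F → skip
[6] flags=0010 CS?T → r1=0x18
[7] flags=0010 LT?F → skip
[8] flags=0000 → (cmp)
[9] flags=0000 PL?T → r1=0x54
[10] flags=0000 EQ?F → skip
[11] flags=0000 LT?F → skip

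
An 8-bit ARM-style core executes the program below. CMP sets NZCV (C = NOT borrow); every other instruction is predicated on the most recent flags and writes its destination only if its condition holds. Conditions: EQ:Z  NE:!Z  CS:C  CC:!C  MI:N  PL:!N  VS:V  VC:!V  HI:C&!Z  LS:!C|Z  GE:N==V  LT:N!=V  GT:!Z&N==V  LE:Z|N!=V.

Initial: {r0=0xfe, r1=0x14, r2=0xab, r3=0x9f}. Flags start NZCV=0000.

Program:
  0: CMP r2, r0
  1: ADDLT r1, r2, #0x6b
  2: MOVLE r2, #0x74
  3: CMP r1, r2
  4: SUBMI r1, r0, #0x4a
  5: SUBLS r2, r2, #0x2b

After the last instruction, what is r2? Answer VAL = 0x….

0: ✓ CMP  NZCV=1000
1: ✓ ADDLT  r1←0x16
2: ✓ MOVLE  r2←0x74
3: ✓ CMP  NZCV=1000
4: ✓ SUBMI  r1←0xb4
5: ✓ SUBLS  r2←0x49

VAL = 0x49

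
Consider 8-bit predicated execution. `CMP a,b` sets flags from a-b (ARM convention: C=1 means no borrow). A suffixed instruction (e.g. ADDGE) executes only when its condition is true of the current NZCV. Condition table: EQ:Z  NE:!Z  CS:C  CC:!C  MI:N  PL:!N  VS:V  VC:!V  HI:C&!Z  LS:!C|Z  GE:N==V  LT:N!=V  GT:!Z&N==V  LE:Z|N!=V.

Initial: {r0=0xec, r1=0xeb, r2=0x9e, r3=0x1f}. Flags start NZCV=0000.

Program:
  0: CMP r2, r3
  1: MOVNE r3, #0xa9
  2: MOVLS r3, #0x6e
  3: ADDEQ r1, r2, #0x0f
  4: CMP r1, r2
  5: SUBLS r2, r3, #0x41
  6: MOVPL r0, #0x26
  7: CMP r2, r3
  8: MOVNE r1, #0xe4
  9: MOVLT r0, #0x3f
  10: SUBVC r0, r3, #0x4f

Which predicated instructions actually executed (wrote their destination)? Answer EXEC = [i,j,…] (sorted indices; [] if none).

EXEC = [1,6,8,9,10]

0: ✓ CMP  NZCV=0011
1: ✓ MOVNE  r3←0xa9
2: · MOVLS
3: · ADDEQ
4: ✓ CMP  NZCV=0010
5: · SUBLS
6: ✓ MOVPL  r0←0x26
7: ✓ CMP  NZCV=1000
8: ✓ MOVNE  r1←0xe4
9: ✓ MOVLT  r0←0x3f
10: ✓ SUBVC  r0←0x5a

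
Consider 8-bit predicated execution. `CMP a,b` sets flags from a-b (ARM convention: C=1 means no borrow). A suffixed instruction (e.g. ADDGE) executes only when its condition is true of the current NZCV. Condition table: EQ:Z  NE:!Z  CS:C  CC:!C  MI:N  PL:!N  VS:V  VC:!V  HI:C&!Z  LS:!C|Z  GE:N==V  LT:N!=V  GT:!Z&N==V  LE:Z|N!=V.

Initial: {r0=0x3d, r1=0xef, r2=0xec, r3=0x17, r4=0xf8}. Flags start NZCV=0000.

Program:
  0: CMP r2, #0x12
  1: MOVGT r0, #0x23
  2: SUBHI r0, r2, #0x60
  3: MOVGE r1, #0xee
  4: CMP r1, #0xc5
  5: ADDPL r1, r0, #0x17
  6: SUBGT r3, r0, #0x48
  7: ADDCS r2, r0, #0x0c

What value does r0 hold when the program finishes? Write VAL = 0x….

0: ✓ CMP  NZCV=1010
1: · MOVGT
2: ✓ SUBHI  r0←0x8c
3: · MOVGE
4: ✓ CMP  NZCV=0010
5: ✓ ADDPL  r1←0xa3
6: ✓ SUBGT  r3←0x44
7: ✓ ADDCS  r2←0x98

VAL = 0x8c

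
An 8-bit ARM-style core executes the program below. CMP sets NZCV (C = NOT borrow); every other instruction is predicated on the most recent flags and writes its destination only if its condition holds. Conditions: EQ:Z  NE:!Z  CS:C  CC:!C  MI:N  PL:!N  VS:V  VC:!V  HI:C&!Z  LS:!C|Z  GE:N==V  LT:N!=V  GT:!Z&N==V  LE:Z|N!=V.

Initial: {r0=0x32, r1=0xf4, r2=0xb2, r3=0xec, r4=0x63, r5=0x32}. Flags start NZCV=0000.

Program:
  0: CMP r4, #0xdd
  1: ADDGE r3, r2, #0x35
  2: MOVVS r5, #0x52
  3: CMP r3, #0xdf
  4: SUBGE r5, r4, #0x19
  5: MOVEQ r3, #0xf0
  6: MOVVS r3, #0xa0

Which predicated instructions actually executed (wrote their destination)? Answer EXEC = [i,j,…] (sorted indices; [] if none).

0: ✓ CMP  NZCV=1001
1: ✓ ADDGE  r3←0xe7
2: ✓ MOVVS  r5←0x52
3: ✓ CMP  NZCV=0010
4: ✓ SUBGE  r5←0x4a
5: · MOVEQ
6: · MOVVS

EXEC = [1,2,4]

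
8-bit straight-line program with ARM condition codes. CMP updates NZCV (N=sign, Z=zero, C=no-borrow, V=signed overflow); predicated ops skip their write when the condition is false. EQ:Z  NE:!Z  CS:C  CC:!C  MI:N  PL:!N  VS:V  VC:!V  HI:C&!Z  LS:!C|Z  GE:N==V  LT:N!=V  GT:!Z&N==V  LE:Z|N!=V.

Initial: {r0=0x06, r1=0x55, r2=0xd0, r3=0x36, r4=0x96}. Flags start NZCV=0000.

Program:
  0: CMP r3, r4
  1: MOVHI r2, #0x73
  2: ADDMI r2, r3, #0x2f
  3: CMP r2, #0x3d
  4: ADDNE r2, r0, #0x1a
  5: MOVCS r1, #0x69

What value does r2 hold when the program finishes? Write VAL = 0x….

0: ✓ CMP  NZCV=1001
1: · MOVHI
2: ✓ ADDMI  r2←0x65
3: ✓ CMP  NZCV=0010
4: ✓ ADDNE  r2←0x20
5: ✓ MOVCS  r1←0x69

VAL = 0x20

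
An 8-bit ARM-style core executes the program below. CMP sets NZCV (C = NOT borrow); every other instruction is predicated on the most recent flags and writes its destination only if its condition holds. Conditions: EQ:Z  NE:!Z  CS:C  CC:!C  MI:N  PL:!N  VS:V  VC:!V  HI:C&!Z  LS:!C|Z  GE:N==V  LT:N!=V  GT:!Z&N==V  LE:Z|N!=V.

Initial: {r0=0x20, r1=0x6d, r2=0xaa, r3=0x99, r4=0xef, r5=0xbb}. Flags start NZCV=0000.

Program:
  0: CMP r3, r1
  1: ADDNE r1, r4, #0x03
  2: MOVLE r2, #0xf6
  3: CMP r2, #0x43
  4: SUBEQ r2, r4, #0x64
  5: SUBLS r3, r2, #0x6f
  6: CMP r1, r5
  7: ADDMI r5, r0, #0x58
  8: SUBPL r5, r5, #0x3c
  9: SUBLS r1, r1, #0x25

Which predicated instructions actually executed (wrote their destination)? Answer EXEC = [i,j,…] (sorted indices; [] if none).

EXEC = [1,2,8]

[0] flags=0011 → (cmp)
[1] flags=0011 NE?T → r1=0xf2
[2] flags=0011 LE?T → r2=0xf6
[3] flags=1010 → (cmp)
[4] flags=1010 EQ?F → skip
[5] flags=1010 LS?F → skip
[6] flags=0010 → (cmp)
[7] flags=0010 MI?F → skip
[8] flags=0010 PL?T → r5=0x7f
[9] flags=0010 LS?F → skip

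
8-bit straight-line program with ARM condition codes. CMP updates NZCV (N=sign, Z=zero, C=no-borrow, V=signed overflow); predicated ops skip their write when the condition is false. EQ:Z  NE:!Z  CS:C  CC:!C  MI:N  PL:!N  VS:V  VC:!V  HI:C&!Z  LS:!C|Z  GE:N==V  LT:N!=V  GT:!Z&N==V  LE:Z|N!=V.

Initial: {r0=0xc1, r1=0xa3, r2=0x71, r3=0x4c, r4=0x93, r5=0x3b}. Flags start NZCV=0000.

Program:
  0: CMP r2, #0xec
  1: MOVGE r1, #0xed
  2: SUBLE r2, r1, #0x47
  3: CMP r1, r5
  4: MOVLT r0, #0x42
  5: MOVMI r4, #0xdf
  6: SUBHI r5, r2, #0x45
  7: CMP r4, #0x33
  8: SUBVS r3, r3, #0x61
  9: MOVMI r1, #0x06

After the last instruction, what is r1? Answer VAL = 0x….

[0] flags=1001 → (cmp)
[1] flags=1001 GE?T → r1=0xed
[2] flags=1001 LE?F → skip
[3] flags=1010 → (cmp)
[4] flags=1010 LT?T → r0=0x42
[5] flags=1010 MI?T → r4=0xdf
[6] flags=1010 HI?T → r5=0x2c
[7] flags=1010 → (cmp)
[8] flags=1010 VS?F → skip
[9] flags=1010 MI?T → r1=0x06

VAL = 0x06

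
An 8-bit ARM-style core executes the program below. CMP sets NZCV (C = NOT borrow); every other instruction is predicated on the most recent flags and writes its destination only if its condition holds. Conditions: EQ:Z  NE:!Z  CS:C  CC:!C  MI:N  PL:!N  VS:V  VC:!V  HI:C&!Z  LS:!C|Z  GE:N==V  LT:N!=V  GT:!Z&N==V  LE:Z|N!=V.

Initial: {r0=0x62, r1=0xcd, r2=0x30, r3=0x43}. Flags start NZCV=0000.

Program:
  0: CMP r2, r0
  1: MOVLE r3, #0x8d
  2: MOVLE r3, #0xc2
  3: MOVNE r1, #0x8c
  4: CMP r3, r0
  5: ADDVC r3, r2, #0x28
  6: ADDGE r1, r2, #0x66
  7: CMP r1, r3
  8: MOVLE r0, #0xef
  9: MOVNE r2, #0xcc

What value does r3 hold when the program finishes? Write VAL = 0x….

0: ✓ CMP  NZCV=1000
1: ✓ MOVLE  r3←0x8d
2: ✓ MOVLE  r3←0xc2
3: ✓ MOVNE  r1←0x8c
4: ✓ CMP  NZCV=0011
5: · ADDVC
6: · ADDGE
7: ✓ CMP  NZCV=1000
8: ✓ MOVLE  r0←0xef
9: ✓ MOVNE  r2←0xcc

VAL = 0xc2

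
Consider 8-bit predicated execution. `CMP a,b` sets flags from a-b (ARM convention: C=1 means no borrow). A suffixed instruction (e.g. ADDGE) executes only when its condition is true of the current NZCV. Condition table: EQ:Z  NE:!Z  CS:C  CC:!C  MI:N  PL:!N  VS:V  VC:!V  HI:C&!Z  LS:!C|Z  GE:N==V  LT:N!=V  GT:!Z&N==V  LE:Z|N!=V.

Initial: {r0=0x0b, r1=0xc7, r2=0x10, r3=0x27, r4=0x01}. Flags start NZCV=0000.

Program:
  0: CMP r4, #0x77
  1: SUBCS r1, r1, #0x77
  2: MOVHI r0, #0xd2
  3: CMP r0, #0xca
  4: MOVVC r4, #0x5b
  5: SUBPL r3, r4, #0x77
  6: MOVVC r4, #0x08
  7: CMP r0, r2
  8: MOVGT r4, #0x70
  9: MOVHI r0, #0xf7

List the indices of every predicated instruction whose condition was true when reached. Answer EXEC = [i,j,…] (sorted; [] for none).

[0] flags=1000 → (cmp)
[1] flags=1000 CS?F → skip
[2] flags=1000 HI?F → skip
[3] flags=0000 → (cmp)
[4] flags=0000 VC?T → r4=0x5b
[5] flags=0000 PL?T → r3=0xe4
[6] flags=0000 VC?T → r4=0x08
[7] flags=1000 → (cmp)
[8] flags=1000 GT?F → skip
[9] flags=1000 HI?F → skip

EXEC = [4,5,6]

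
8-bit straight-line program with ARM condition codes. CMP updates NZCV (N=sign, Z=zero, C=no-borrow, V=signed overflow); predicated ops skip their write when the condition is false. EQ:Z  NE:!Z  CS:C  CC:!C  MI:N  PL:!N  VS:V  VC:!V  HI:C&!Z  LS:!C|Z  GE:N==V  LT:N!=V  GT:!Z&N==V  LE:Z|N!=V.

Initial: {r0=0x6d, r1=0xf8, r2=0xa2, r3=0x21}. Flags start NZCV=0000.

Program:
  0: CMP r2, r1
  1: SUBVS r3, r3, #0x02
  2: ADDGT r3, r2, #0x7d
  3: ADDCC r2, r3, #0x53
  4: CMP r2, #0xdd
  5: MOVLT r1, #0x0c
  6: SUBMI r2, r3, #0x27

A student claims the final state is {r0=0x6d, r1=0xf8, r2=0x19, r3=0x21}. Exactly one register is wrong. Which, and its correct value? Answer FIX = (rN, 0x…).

[0] flags=1000 → (cmp)
[1] flags=1000 VS?F → skip
[2] flags=1000 GT?F → skip
[3] flags=1000 CC?T → r2=0x74
[4] flags=1001 → (cmp)
[5] flags=1001 LT?F → skip
[6] flags=1001 MI?T → r2=0xfa

FIX = (r2, 0xfa)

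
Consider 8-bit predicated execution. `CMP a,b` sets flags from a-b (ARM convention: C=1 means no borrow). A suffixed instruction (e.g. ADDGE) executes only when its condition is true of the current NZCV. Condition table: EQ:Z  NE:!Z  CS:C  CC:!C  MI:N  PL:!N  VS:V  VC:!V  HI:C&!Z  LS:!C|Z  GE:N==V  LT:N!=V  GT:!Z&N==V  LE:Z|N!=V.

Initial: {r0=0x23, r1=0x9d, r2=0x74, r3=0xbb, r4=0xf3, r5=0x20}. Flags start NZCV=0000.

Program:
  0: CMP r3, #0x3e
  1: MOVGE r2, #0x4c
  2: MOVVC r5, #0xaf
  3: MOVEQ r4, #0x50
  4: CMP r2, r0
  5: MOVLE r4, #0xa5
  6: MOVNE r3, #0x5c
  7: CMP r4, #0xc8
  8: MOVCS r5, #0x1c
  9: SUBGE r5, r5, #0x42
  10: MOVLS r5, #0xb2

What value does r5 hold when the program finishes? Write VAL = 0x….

VAL = 0xda

[0] flags=0011 → (cmp)
[1] flags=0011 GE?F → skip
[2] flags=0011 VC?F → skip
[3] flags=0011 EQ?F → skip
[4] flags=0010 → (cmp)
[5] flags=0010 LE?F → skip
[6] flags=0010 NE?T → r3=0x5c
[7] flags=0010 → (cmp)
[8] flags=0010 CS?T → r5=0x1c
[9] flags=0010 GE?T → r5=0xda
[10] flags=0010 LS?F → skip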